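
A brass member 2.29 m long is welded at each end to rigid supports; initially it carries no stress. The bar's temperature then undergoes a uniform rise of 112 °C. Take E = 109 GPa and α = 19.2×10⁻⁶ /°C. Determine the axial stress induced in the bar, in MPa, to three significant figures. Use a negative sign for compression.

-234 MPa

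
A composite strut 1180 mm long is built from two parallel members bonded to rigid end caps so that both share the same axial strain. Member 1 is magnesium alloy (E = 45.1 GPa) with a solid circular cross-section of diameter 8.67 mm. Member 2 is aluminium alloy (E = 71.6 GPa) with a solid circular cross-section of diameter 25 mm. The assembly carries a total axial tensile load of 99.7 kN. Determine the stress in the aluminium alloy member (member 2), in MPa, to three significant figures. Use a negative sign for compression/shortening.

189 MPa

A_1 = 59.04 mm².
A_2 = 490.9 mm².
Equal strain + equilibrium ⇒ each member carries load in proportion to AE: A₁E₁ = 2663000 N, A₂E₂ = 35150000 N, ΣAE = 37810000 N.
σ₂ = P·E₂/ΣAE = 99700·71600/37810000 = 188.8 MPa.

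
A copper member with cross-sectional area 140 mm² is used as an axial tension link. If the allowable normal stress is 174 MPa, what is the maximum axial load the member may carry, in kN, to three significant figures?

24.4 kN

P_max = σ_allow · A = 174 · 140 = 24360 N = 24.36 kN.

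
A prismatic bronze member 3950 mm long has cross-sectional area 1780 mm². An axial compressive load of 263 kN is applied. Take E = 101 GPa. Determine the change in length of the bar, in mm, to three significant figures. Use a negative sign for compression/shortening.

-5.78 mm

δ_mech = NL/(AE) = -263000·3950/(1780·101000) = -5.778 mm.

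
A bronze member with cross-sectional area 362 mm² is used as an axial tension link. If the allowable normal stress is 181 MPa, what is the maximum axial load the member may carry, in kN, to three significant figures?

P_max = σ_allow · A = 181 · 362 = 65520 N = 65.52 kN.

65.5 kN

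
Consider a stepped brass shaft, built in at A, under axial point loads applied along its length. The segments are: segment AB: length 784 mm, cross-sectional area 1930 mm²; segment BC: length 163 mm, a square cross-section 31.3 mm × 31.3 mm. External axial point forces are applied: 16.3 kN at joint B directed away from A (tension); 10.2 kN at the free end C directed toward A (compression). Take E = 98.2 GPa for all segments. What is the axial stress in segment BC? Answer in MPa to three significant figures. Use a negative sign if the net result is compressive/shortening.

-10.4 MPa

Internal axial forces (sectioning from the free end, tension +): N_BC = -10.2 kN, N_AB = 6.1 kN.
A_BC = 979.7 mm².
σ_BC = N_BC/A_BC = -10200/979.7 = -10.41 MPa.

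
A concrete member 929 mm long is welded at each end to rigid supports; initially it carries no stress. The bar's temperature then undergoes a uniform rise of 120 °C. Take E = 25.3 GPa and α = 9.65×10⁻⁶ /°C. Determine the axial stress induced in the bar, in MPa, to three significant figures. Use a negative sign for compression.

Free thermal expansion αLΔT = 9.65e-6 · 929 · 120 = 1.076 mm.
The walls impose strain ε = −(1.076)/929 = -1.1580e-03; σ = Eε = 25300 · -1.1580e-03 = -29.3 MPa.

-29.3 MPa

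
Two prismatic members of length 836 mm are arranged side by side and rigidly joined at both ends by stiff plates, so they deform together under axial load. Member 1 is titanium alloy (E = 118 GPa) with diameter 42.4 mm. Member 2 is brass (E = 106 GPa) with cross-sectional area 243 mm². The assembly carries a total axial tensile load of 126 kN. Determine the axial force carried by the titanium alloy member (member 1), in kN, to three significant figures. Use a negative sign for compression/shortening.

109 kN

A_1 = 1412 mm².
Equal strain + equilibrium ⇒ each member carries load in proportion to AE: A₁E₁ = 166600000 N, A₂E₂ = 25760000 N, ΣAE = 192400000 N.
F₁ = P·A₁E₁/ΣAE = 126000·166600000/192400000 = 109100 N.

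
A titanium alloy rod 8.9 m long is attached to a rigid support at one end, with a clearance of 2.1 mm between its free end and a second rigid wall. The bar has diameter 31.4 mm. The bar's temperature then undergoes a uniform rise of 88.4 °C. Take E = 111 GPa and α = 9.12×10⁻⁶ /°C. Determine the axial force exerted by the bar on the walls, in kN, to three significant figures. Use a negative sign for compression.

Free thermal expansion αLΔT = 9.12e-6 · 8900 · 88.4 = 7.175 mm.
The walls engage after the gap closes; constrained expansion = 7.175 − 2.1 = 5.075 mm.
The walls impose strain ε = −(5.075)/8900 = -5.7025e-04; σ = Eε = 111000 · -5.7025e-04 = -63.3 MPa.
Wall reaction R = σ·A = -63.3·774.4 = -49020 N = -49.02 kN.

-49.0 kN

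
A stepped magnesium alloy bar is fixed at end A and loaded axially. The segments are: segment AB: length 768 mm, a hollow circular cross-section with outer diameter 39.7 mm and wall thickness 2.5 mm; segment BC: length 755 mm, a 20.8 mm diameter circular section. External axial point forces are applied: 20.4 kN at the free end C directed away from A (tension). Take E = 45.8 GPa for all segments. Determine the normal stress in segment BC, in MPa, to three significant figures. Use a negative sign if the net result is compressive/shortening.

Internal axial forces (sectioning from the free end, tension +): N_BC = 20.4 kN, N_AB = 20.4 kN.
A_BC = 339.8 mm².
σ_BC = N_BC/A_BC = 20400/339.8 = 60.04 MPa.

60.0 MPa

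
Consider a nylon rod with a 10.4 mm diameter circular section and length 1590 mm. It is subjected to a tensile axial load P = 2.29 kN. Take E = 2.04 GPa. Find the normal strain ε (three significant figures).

A = 84.95 mm².
σ = N/A = 26.96 MPa; ε = σ/E = 26.96/2040 = 1.321e-02.

0.0132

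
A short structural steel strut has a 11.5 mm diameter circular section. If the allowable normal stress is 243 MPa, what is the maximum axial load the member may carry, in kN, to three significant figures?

25.2 kN

A = 103.9 mm².
P_max = σ_allow · A = 243 · 103.9 = 25240 N = 25.24 kN.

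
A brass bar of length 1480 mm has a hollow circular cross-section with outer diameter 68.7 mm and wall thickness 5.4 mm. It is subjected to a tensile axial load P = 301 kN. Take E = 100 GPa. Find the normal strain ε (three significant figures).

0.00280

A = 1074 mm².
σ = N/A = 280.3 MPa; ε = σ/E = 280.3/100000 = 2.803e-03.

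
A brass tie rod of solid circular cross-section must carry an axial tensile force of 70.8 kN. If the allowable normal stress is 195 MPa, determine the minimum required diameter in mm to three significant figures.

21.5 mm

Required area A ≥ P/σ_allow = 70800/195 = 363.1 mm².
For a solid circular section, d ≥ √(4A/π) = 21.5 mm.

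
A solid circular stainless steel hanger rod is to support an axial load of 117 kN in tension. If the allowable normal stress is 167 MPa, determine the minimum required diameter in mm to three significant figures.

Required area A ≥ P/σ_allow = 117000/167 = 700.6 mm².
For a solid circular section, d ≥ √(4A/π) = 29.87 mm.

29.9 mm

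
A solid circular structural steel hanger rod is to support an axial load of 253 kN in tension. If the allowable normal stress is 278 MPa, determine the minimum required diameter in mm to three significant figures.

34.0 mm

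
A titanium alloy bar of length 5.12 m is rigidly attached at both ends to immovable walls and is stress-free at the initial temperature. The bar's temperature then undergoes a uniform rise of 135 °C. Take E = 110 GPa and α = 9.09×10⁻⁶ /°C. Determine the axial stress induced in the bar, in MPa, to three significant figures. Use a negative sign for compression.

Free thermal expansion αLΔT = 9.09e-6 · 5120 · 135 = 6.283 mm.
The walls impose strain ε = −(6.283)/5120 = -1.2271e-03; σ = Eε = 110000 · -1.2271e-03 = -135 MPa.

-135 MPa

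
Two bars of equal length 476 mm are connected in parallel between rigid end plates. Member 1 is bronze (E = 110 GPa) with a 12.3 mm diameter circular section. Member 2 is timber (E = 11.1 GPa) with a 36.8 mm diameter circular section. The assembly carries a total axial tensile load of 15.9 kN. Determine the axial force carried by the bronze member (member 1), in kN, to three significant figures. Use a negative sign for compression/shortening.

A_1 = 118.8 mm².
A_2 = 1064 mm².
Equal strain + equilibrium ⇒ each member carries load in proportion to AE: A₁E₁ = 13070000 N, A₂E₂ = 11810000 N, ΣAE = 24880000 N.
F₁ = P·A₁E₁/ΣAE = 15900·13070000/24880000 = 8354 N.

8.35 kN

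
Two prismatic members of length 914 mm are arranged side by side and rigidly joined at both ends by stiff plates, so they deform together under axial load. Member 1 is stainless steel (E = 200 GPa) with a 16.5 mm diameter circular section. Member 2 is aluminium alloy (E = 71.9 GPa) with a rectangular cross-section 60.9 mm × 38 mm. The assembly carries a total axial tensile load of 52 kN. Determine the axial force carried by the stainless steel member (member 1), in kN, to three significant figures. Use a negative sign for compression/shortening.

10.6 kN

A_1 = 213.8 mm².
A_2 = 2314 mm².
Equal strain + equilibrium ⇒ each member carries load in proportion to AE: A₁E₁ = 42760000 N, A₂E₂ = 166400000 N, ΣAE = 209200000 N.
F₁ = P·A₁E₁/ΣAE = 52000·42760000/209200000 = 10630 N.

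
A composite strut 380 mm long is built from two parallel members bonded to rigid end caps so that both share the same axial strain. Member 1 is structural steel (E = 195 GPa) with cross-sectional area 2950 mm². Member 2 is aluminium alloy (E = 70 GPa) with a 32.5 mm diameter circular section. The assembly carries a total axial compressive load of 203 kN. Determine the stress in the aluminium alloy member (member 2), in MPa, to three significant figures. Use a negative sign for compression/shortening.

A_2 = 829.6 mm².
Equal strain + equilibrium ⇒ each member carries load in proportion to AE: A₁E₁ = 575200000 N, A₂E₂ = 58070000 N, ΣAE = 633300000 N.
σ₂ = P·E₂/ΣAE = -203000·70000/633300000 = -22.44 MPa.

-22.4 MPa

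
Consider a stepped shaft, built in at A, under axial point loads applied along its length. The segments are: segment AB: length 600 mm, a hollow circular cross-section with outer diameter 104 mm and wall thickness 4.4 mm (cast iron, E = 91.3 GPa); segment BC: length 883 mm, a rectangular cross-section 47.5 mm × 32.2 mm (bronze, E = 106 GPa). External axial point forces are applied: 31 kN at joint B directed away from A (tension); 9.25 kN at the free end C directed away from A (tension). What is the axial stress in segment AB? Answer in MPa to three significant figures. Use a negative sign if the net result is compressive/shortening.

29.2 MPa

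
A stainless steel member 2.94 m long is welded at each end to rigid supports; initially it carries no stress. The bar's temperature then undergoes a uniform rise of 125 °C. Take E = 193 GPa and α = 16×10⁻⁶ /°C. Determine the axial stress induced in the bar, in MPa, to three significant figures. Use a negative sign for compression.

-386 MPa

Free thermal expansion αLΔT = 16e-6 · 2940 · 125 = 5.88 mm.
The walls impose strain ε = −(5.88)/2940 = -2.0000e-03; σ = Eε = 193000 · -2.0000e-03 = -386 MPa.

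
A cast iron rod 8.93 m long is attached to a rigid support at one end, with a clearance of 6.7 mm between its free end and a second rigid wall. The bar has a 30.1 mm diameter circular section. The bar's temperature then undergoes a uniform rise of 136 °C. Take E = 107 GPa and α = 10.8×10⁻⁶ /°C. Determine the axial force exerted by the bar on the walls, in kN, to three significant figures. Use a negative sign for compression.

Free thermal expansion αLΔT = 10.8e-6 · 8930 · 136 = 13.12 mm.
The walls engage after the gap closes; constrained expansion = 13.12 − 6.7 = 6.416 mm.
The walls impose strain ε = −(6.416)/8930 = -7.1852e-04; σ = Eε = 107000 · -7.1852e-04 = -76.88 MPa.
Wall reaction R = σ·A = -76.88·711.6 = -54710 N = -54.71 kN.

-54.7 kN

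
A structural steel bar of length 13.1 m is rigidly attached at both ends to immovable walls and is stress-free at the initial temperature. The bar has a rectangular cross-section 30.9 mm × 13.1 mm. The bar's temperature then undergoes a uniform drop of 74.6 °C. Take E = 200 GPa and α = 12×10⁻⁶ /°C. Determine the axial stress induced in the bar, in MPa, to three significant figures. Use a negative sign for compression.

179 MPa

Free thermal expansion αLΔT = 12e-6 · 13100 · -74.6 = -11.73 mm.
The walls impose strain ε = −(-11.73)/13100 = 8.9520e-04; σ = Eε = 200000 · 8.9520e-04 = 179 MPa.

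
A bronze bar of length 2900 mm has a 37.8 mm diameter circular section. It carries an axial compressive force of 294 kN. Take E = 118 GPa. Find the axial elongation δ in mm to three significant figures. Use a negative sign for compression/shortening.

A = 1122 mm².
δ_mech = NL/(AE) = -294000·2900/(1122·118000) = -6.439 mm.

-6.44 mm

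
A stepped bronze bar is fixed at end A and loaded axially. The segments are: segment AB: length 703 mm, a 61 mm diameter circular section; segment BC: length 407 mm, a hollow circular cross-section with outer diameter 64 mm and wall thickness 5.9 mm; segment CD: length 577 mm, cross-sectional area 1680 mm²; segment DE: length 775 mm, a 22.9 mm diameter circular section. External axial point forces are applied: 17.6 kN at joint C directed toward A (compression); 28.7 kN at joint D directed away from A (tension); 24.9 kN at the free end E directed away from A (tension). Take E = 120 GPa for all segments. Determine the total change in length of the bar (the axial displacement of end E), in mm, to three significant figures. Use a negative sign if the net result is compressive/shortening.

0.729 mm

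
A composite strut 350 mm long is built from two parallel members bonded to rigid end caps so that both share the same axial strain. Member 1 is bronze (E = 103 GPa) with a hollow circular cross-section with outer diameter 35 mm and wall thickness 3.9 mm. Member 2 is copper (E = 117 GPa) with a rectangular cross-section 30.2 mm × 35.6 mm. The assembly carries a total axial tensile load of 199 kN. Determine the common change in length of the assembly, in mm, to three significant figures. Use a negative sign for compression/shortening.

A_1 = 381 mm².
A_2 = 1075 mm².
Equal strain + equilibrium ⇒ each member carries load in proportion to AE: A₁E₁ = 39250000 N, A₂E₂ = 125800000 N, ΣAE = 165000000 N.
δ = PL/ΣAE = 199000·350/165000000 = 0.422 mm.

0.422 mm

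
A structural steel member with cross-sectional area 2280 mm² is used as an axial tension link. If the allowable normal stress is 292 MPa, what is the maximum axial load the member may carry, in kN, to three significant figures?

P_max = σ_allow · A = 292 · 2280 = 665800 N = 665.8 kN.

666 kN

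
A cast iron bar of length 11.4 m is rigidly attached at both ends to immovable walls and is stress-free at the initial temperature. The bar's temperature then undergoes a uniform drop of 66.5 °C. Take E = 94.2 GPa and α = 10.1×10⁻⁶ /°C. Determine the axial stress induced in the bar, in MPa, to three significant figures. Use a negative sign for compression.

Free thermal expansion αLΔT = 10.1e-6 · 11400 · -66.5 = -7.657 mm.
The walls impose strain ε = −(-7.657)/11400 = 6.7165e-04; σ = Eε = 94200 · 6.7165e-04 = 63.27 MPa.

63.3 MPa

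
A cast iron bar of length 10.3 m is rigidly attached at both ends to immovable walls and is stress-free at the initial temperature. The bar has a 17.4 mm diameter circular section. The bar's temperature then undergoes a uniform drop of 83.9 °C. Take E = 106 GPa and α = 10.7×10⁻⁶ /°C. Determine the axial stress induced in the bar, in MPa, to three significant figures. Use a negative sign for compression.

Free thermal expansion αLΔT = 10.7e-6 · 10300 · -83.9 = -9.247 mm.
The walls impose strain ε = −(-9.247)/10300 = 8.9773e-04; σ = Eε = 106000 · 8.9773e-04 = 95.16 MPa.

95.2 MPa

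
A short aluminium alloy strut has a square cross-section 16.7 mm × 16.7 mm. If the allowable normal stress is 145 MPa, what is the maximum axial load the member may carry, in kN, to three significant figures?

A = 278.9 mm².
P_max = σ_allow · A = 145 · 278.9 = 40440 N = 40.44 kN.

40.4 kN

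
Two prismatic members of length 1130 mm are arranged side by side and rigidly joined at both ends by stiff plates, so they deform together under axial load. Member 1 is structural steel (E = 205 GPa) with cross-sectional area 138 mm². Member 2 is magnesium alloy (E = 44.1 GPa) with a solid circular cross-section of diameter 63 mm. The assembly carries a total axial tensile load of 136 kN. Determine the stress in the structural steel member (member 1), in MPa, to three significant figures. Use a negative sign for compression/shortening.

A_2 = 3117 mm².
Equal strain + equilibrium ⇒ each member carries load in proportion to AE: A₁E₁ = 28290000 N, A₂E₂ = 137500000 N, ΣAE = 165800000 N.
σ₁ = P·E₁/ΣAE = 136000·205000/165800000 = 168.2 MPa.

168 MPa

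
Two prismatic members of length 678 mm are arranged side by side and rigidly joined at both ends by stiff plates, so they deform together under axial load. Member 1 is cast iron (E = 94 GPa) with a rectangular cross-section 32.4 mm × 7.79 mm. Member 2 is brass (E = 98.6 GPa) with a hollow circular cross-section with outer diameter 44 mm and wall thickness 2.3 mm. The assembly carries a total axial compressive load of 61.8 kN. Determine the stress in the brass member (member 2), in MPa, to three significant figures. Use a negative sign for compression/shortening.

-114 MPa

A_1 = 252.4 mm².
A_2 = 301.3 mm².
Equal strain + equilibrium ⇒ each member carries load in proportion to AE: A₁E₁ = 23730000 N, A₂E₂ = 29710000 N, ΣAE = 53430000 N.
σ₂ = P·E₂/ΣAE = -61800·98600/53430000 = -114 MPa.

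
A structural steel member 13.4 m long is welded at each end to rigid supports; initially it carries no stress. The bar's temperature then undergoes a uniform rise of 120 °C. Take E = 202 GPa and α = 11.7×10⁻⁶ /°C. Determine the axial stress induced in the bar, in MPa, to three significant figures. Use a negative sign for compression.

-284 MPa

Free thermal expansion αLΔT = 11.7e-6 · 13400 · 120 = 18.81 mm.
The walls impose strain ε = −(18.81)/13400 = -1.4040e-03; σ = Eε = 202000 · -1.4040e-03 = -283.6 MPa.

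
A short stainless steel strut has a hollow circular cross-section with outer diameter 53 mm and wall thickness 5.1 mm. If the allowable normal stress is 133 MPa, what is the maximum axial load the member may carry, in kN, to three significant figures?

102 kN

A = 767.5 mm².
P_max = σ_allow · A = 133 · 767.5 = 102100 N = 102.1 kN.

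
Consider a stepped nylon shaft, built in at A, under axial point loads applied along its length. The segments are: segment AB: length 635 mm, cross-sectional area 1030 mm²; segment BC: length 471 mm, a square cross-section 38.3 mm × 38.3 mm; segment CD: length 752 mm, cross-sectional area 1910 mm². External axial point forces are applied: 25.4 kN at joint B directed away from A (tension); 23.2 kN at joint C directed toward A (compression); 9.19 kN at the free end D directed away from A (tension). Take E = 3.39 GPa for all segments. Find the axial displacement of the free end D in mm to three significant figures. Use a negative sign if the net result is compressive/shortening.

Internal axial forces (sectioning from the free end, tension +): N_CD = 9.19 kN, N_BC = -14.01 kN, N_AB = 11.39 kN.
A_BC = 1467 mm².
δ_AB = 11390·635/(1030·3390) = 2.071 mm
δ_BC = -14010·471/(1467·3390) = -1.327 mm
δ_CD = 9190·752/(1910·3390) = 1.067 mm
δ = Σδ_i = 1.812 mm.

1.81 mm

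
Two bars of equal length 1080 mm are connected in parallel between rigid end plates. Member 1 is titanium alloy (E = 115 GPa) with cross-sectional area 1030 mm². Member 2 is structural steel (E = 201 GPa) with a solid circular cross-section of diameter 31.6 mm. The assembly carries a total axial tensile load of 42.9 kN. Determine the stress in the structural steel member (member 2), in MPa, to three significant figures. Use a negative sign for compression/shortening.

A_2 = 784.3 mm².
Equal strain + equilibrium ⇒ each member carries load in proportion to AE: A₁E₁ = 118400000 N, A₂E₂ = 157600000 N, ΣAE = 276100000 N.
σ₂ = P·E₂/ΣAE = 42900·201000/276100000 = 31.23 MPa.

31.2 MPa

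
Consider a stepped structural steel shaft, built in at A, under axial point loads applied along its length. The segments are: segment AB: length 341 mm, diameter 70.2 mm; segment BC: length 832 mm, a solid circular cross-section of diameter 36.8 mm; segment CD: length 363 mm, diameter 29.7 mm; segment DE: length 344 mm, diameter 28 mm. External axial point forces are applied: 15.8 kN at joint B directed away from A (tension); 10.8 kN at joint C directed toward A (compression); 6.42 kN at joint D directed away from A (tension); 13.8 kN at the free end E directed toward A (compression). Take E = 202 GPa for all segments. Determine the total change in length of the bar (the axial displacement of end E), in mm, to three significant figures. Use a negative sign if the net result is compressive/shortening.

-0.129 mm

Internal axial forces (sectioning from the free end, tension +): N_DE = -13.8 kN, N_CD = -7.38 kN, N_BC = -18.18 kN, N_AB = -2.38 kN.
A_AB = 3870 mm².
A_BC = 1064 mm².
A_CD = 692.8 mm².
A_DE = 615.8 mm².
δ_AB = -2380·341/(3870·202000) = -0.001038 mm
δ_BC = -18180·832/(1064·202000) = -0.0704 mm
δ_CD = -7380·363/(692.8·202000) = -0.01914 mm
δ_DE = -13800·344/(615.8·202000) = -0.03817 mm
δ = Σδ_i = -0.1287 mm.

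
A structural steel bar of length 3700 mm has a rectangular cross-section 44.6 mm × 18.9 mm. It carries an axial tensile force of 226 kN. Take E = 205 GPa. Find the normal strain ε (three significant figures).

0.00131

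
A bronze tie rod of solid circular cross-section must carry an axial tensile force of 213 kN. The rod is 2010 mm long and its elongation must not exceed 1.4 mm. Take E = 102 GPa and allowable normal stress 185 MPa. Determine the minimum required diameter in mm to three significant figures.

Required area A ≥ P/σ_allow = 213000/185 = 1151 mm².
For a solid circular section, d ≥ √(4A/π) = 38.29 mm.
Elongation limit: A ≥ PL/(Eδ_allow) = 213000·2010/(102000·1.4) = 2998 mm² ⇒ d ≥ 61.78 mm.
The elongation limit governs.

61.8 mm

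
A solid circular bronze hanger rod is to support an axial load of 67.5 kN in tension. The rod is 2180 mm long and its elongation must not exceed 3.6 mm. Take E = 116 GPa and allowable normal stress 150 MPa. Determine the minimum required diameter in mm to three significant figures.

Required area A ≥ P/σ_allow = 67500/150 = 450 mm².
For a solid circular section, d ≥ √(4A/π) = 23.94 mm.
Elongation limit: A ≥ PL/(Eδ_allow) = 67500·2180/(116000·3.6) = 352.4 mm² ⇒ d ≥ 21.18 mm.
The stress limit governs.

23.9 mm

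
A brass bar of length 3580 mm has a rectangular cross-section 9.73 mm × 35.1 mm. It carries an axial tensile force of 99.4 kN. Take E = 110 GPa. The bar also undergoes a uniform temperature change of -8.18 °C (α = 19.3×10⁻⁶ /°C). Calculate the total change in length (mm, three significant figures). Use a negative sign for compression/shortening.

8.91 mm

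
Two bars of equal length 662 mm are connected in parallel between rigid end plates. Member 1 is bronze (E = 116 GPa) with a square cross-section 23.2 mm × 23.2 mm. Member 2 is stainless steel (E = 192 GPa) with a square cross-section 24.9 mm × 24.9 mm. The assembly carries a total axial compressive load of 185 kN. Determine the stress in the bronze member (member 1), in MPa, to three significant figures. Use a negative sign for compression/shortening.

A_1 = 538.2 mm².
A_2 = 620 mm².
Equal strain + equilibrium ⇒ each member carries load in proportion to AE: A₁E₁ = 62440000 N, A₂E₂ = 119000000 N, ΣAE = 181500000 N.
σ₁ = P·E₁/ΣAE = -185000·116000/181500000 = -118.3 MPa.

-118 MPa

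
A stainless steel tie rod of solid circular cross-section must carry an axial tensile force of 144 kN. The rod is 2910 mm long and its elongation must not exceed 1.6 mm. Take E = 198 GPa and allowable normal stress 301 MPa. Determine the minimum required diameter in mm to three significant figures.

41.0 mm

Required area A ≥ P/σ_allow = 144000/301 = 478.4 mm².
For a solid circular section, d ≥ √(4A/π) = 24.68 mm.
Elongation limit: A ≥ PL/(Eδ_allow) = 144000·2910/(198000·1.6) = 1323 mm² ⇒ d ≥ 41.04 mm.
The elongation limit governs.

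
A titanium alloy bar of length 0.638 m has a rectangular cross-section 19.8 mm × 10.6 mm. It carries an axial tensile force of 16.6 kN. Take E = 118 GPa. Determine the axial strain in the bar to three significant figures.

A = 209.9 mm².
σ = N/A = 79.09 MPa; ε = σ/E = 79.09/118000 = 6.703e-04.

6.70e-04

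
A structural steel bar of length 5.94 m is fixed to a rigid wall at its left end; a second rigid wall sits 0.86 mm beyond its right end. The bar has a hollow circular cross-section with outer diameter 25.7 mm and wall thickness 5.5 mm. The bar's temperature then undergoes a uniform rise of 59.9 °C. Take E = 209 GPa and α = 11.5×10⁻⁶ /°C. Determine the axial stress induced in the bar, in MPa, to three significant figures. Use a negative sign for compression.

Free thermal expansion αLΔT = 11.5e-6 · 5940 · 59.9 = 4.092 mm.
The walls engage after the gap closes; constrained expansion = 4.092 − 0.86 = 3.232 mm.
The walls impose strain ε = −(3.232)/5940 = -5.4407e-04; σ = Eε = 209000 · -5.4407e-04 = -113.7 MPa.

-114 MPa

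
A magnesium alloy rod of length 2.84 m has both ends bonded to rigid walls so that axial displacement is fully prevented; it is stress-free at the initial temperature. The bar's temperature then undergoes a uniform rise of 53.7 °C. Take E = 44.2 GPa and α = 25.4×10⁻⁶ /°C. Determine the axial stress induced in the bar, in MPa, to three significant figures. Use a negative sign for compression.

-60.3 MPa

Free thermal expansion αLΔT = 25.4e-6 · 2840 · 53.7 = 3.874 mm.
The walls impose strain ε = −(3.874)/2840 = -1.3640e-03; σ = Eε = 44200 · -1.3640e-03 = -60.29 MPa.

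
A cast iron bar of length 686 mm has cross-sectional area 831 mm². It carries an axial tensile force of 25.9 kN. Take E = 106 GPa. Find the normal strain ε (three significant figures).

σ = N/A = 31.17 MPa; ε = σ/E = 31.17/106000 = 2.940e-04.

2.94e-04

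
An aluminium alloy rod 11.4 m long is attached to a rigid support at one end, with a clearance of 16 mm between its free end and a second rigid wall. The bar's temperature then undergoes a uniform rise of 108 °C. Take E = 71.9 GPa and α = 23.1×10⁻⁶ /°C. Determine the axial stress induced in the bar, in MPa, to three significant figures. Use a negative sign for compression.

-78.5 MPa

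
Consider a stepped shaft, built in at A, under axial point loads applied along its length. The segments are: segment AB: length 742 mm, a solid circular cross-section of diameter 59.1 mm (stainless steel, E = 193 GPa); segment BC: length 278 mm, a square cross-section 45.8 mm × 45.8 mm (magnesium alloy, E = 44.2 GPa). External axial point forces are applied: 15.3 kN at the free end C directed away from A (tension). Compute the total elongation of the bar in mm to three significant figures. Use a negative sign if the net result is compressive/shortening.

Internal axial forces (sectioning from the free end, tension +): N_BC = 15.3 kN, N_AB = 15.3 kN.
A_AB = 2743 mm².
A_BC = 2098 mm².
δ_AB = 15300·742/(2743·193000) = 0.02144 mm
δ_BC = 15300·278/(2098·44200) = 0.04588 mm
δ = Σδ_i = 0.06732 mm.

0.0673 mm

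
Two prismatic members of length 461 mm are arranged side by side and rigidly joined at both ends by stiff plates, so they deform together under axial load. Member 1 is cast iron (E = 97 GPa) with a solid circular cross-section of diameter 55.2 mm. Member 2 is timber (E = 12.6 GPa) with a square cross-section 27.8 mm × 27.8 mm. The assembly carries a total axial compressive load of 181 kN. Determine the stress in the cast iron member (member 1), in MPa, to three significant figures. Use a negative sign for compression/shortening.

-72.6 MPa

A_1 = 2393 mm².
A_2 = 772.8 mm².
Equal strain + equilibrium ⇒ each member carries load in proportion to AE: A₁E₁ = 232100000 N, A₂E₂ = 9738000 N, ΣAE = 241900000 N.
σ₁ = P·E₁/ΣAE = -181000·97000/241900000 = -72.59 MPa.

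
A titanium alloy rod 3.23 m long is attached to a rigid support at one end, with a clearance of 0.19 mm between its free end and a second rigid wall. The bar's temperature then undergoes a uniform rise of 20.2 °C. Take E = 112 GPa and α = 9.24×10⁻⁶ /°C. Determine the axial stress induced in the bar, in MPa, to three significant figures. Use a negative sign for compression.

Free thermal expansion αLΔT = 9.24e-6 · 3230 · 20.2 = 0.6029 mm.
The walls engage after the gap closes; constrained expansion = 0.6029 − 0.19 = 0.4129 mm.
The walls impose strain ε = −(0.4129)/3230 = -1.2782e-04; σ = Eε = 112000 · -1.2782e-04 = -14.32 MPa.

-14.3 MPa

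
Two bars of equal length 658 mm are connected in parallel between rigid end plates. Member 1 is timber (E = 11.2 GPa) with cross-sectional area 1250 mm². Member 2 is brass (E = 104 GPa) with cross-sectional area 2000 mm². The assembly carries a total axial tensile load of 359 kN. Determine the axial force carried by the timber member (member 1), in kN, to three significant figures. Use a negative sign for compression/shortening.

Equal strain + equilibrium ⇒ each member carries load in proportion to AE: A₁E₁ = 14000000 N, A₂E₂ = 208000000 N, ΣAE = 222000000 N.
F₁ = P·A₁E₁/ΣAE = 359000·14000000/222000000 = 22640 N.

22.6 kN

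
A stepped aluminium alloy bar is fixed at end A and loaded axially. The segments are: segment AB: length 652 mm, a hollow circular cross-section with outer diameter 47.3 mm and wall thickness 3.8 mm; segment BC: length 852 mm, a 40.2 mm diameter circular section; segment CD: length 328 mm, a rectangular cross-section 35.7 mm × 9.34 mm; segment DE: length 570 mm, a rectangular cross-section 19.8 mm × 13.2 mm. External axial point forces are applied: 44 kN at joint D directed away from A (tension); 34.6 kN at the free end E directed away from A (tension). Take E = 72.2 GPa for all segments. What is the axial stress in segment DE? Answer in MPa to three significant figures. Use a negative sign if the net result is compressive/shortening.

132 MPa

Internal axial forces (sectioning from the free end, tension +): N_DE = 34.6 kN, N_CD = 78.6 kN, N_BC = 78.6 kN, N_AB = 78.6 kN.
A_DE = 261.4 mm².
σ_DE = N_DE/A_DE = 34600/261.4 = 132.4 MPa.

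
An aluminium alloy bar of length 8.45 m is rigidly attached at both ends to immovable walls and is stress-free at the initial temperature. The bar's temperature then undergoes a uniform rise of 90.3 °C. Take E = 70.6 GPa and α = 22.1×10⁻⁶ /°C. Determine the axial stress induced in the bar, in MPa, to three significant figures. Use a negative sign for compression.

-141 MPa

Free thermal expansion αLΔT = 22.1e-6 · 8450 · 90.3 = 16.86 mm.
The walls impose strain ε = −(16.86)/8450 = -1.9956e-03; σ = Eε = 70600 · -1.9956e-03 = -140.9 MPa.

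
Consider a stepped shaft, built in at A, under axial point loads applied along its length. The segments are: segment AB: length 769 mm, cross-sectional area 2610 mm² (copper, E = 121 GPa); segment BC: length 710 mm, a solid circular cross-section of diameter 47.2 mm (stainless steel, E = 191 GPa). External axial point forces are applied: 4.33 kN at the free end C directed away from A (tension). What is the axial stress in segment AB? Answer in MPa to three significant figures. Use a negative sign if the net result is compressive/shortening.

1.66 MPa

Internal axial forces (sectioning from the free end, tension +): N_BC = 4.33 kN, N_AB = 4.33 kN.
σ_AB = N_AB/A_AB = 4330/2610 = 1.659 MPa.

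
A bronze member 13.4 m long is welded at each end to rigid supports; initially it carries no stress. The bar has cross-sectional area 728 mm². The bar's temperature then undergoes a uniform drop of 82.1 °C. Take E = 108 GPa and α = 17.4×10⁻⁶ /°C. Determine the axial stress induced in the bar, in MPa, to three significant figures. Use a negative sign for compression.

154 MPa

Free thermal expansion αLΔT = 17.4e-6 · 13400 · -82.1 = -19.14 mm.
The walls impose strain ε = −(-19.14)/13400 = 1.4285e-03; σ = Eε = 108000 · 1.4285e-03 = 154.3 MPa.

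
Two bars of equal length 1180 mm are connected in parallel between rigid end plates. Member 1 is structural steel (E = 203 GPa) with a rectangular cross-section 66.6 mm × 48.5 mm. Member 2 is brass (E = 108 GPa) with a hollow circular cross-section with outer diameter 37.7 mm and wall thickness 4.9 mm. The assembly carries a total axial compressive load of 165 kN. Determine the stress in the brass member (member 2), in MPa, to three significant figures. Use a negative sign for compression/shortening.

A_1 = 3230 mm².
A_2 = 504.9 mm².
Equal strain + equilibrium ⇒ each member carries load in proportion to AE: A₁E₁ = 655700000 N, A₂E₂ = 54530000 N, ΣAE = 710200000 N.
σ₂ = P·E₂/ΣAE = -165000·108000/710200000 = -25.09 MPa.

-25.1 MPa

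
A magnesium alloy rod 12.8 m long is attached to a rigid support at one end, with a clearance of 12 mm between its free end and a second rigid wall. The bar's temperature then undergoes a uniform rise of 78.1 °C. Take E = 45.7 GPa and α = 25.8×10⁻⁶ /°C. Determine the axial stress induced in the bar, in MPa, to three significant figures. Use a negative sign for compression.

-49.2 MPa

Free thermal expansion αLΔT = 25.8e-6 · 12800 · 78.1 = 25.79 mm.
The walls engage after the gap closes; constrained expansion = 25.79 − 12 = 13.79 mm.
The walls impose strain ε = −(13.79)/12800 = -1.0775e-03; σ = Eε = 45700 · -1.0775e-03 = -49.24 MPa.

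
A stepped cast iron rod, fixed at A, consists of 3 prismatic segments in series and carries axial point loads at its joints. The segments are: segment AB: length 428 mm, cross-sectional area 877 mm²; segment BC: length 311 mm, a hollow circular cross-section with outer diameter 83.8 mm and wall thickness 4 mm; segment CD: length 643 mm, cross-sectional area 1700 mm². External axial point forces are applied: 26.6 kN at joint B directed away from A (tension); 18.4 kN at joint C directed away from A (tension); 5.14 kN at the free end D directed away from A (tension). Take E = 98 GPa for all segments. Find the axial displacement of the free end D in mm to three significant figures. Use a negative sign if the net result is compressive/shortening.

Internal axial forces (sectioning from the free end, tension +): N_CD = 5.14 kN, N_BC = 23.54 kN, N_AB = 50.14 kN.
A_BC = 1003 mm².
δ_AB = 50140·428/(877·98000) = 0.2497 mm
δ_BC = 23540·311/(1003·98000) = 0.0745 mm
δ_CD = 5140·643/(1700·98000) = 0.01984 mm
δ = Σδ_i = 0.344 mm.

0.344 mm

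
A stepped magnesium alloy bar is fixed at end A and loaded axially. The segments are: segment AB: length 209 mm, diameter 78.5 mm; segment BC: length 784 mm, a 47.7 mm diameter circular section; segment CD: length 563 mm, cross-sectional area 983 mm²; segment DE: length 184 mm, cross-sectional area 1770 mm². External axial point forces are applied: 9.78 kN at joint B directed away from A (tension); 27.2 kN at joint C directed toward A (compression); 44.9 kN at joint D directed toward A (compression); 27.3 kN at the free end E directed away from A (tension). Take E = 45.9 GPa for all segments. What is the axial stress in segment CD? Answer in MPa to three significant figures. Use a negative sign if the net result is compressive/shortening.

-17.9 MPa

Internal axial forces (sectioning from the free end, tension +): N_DE = 27.3 kN, N_CD = -17.6 kN, N_BC = -44.8 kN, N_AB = -35.02 kN.
σ_CD = N_CD/A_CD = -17600/983 = -17.9 MPa.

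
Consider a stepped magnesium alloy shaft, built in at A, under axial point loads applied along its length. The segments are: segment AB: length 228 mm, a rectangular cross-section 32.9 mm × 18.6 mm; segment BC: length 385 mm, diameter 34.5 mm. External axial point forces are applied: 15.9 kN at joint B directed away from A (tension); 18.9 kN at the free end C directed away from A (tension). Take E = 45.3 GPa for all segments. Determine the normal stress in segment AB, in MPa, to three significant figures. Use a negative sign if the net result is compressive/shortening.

Internal axial forces (sectioning from the free end, tension +): N_BC = 18.9 kN, N_AB = 34.8 kN.
A_AB = 611.9 mm².
σ_AB = N_AB/A_AB = 34800/611.9 = 56.87 MPa.

56.9 MPa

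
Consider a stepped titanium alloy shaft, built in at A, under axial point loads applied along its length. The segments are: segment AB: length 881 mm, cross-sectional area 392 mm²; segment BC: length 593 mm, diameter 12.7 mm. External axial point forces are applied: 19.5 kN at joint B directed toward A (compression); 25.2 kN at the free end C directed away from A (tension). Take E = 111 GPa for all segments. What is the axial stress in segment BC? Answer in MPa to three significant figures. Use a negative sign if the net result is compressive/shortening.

Internal axial forces (sectioning from the free end, tension +): N_BC = 25.2 kN, N_AB = 5.7 kN.
A_BC = 126.7 mm².
σ_BC = N_BC/A_BC = 25200/126.7 = 198.9 MPa.

199 MPa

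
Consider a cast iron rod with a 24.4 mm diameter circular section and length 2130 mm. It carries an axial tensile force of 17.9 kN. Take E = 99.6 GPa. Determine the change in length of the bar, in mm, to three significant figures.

A = 467.6 mm².
δ_mech = NL/(AE) = 17900·2130/(467.6·99600) = 0.8187 mm.

0.819 mm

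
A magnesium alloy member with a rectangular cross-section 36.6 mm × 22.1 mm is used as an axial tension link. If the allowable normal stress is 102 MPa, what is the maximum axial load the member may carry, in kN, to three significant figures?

A = 808.9 mm².
P_max = σ_allow · A = 102 · 808.9 = 82500 N = 82.5 kN.

82.5 kN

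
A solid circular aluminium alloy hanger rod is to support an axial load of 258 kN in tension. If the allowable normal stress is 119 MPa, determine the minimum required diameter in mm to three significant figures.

52.5 mm

Required area A ≥ P/σ_allow = 258000/119 = 2168 mm².
For a solid circular section, d ≥ √(4A/π) = 52.54 mm.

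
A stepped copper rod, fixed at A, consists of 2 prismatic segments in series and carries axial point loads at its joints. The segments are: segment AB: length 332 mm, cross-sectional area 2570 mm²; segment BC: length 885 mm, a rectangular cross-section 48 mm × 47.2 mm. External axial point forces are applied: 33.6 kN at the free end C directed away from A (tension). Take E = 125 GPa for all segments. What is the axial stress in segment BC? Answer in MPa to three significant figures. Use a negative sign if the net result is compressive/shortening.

14.8 MPa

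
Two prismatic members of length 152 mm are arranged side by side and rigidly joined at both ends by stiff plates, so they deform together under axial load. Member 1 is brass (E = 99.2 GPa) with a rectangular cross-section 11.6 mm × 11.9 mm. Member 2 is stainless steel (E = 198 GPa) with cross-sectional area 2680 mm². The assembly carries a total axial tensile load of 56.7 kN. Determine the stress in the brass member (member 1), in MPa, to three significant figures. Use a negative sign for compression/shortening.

10.3 MPa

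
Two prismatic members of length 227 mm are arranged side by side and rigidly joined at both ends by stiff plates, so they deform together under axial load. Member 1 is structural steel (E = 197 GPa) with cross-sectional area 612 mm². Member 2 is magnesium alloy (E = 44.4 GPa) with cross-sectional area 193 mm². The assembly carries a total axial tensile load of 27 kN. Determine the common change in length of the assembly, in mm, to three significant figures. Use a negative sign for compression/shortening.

Equal strain + equilibrium ⇒ each member carries load in proportion to AE: A₁E₁ = 120600000 N, A₂E₂ = 8569000 N, ΣAE = 129100000 N.
δ = PL/ΣAE = 27000·227/129100000 = 0.04746 mm.

0.0475 mm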